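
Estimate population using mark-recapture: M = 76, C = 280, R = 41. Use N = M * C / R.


N = M * C / R = 76 * 280 / 41 = 21280 / 41 = 519.02 ≈ 519

519 individuals


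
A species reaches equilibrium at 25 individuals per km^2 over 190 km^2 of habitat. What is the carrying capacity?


K = 25 * 190 = 4750 individuals

4750 individuals


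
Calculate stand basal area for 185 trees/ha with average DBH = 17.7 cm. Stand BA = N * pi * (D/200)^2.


(D/200)^2 = (17.7/200)^2 = 0.0885^2 = 0.00783225
Individual BA = 3.141593 * 0.00783225 = 0.0246057 m^2
Stand BA = 185 * 0.0246057 = 4.55205 ≈ 4.55 m^2/ha

4.55 m^2/ha


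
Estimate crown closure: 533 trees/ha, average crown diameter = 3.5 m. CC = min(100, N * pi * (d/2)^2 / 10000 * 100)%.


(d/2)^2 = (3.5/2)^2 = 1.75^2 = 3.0625
Crown area = 3.141593 * 3.0625 = 9.62113 m^2
N * area / 10000 * 100 = 533 * 9.62113 / 10000 * 100 = 51.2806
CC = min(100, 51.2806) = 51.2806 ≈ 51.3%

51.3%


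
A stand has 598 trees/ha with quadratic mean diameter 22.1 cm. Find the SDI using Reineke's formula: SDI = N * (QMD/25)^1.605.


QMD/25 = 22.1/25 = 0.884
(0.884)^1.605 = exp(1.605 * ln(0.884)) = exp(1.605 * (-0.123298)) = exp(-0.197893) = 0.820458
SDI = 598 * 0.820458 = 490.634 ≈ 491

491


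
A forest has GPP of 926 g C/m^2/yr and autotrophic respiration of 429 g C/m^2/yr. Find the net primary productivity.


NPP = GPP - Ra = 926 - 429 = 497 g C/m^2/yr

497 g C/m^2/yr


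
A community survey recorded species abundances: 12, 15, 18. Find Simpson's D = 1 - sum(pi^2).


Total N = 12 + 15 + 18 = 45
Per-species terms:
  p = 12/45 = 0.266667; p^2 = 0.266667^2 = 0.071111
  p = 15/45 = 0.333333; p^2 = 0.333333^2 = 0.111111
  p = 18/45 = 0.400000; p^2 = 0.400000^2 = 0.160000
sum(p^2) = 0.071111 + 0.111111 + 0.160000 = 0.342222
D = 1 - 0.342222 = 0.657778 ≈ 0.6578

0.6578


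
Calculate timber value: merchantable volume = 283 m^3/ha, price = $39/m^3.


Value = 283 * 39 = $11037/ha

$11037/ha


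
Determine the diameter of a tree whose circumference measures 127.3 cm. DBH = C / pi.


DBH = C / pi = 127.3 / 3.141593 = 40.5208 ≈ 40.52 cm

40.52 cm


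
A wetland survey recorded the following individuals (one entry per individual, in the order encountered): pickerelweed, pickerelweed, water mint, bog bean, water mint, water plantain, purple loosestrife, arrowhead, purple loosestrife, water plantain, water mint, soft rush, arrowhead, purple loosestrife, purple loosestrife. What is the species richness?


Total individuals logged = 15
Distinct species (count of individuals): pickerelweed (2), water mint (3), bog bean (1), water plantain (2), purple loosestrife (4), arrowhead (2), soft rush (1)
Species richness = number of distinct species = 7

7


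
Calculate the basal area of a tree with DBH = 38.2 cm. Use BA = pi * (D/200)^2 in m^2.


D/200 = 38.2/200 = 0.191 m
(D/200)^2 = 0.191^2 = 0.036481
BA = 3.141593 * 0.036481 = 0.114608 ≈ 0.1146 m^2

0.1146 m^2


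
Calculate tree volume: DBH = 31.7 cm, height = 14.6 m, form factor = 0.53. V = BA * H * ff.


(D/200)^2 = (31.7/200)^2 = 0.1585^2 = 0.02512225
BA = 3.141593 * 0.02512225 = 0.0789239 m^2
V = 0.0789239 * 14.6 * 0.53 = 0.610713 ≈ 0.611 m^3

0.611 m^3


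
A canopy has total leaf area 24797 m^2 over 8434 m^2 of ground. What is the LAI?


LAI = 24797 / 8434 = 2.9401 ≈ 2.94

2.94


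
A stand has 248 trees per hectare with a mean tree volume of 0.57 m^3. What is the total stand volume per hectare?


V_stand = 248 * 0.57 = 141.36 ≈ 141.4 m^3/ha

141.4 m^3/ha


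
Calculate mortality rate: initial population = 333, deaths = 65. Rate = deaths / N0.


Mortality rate = 65 / 333 = 0.195195 ≈ 0.1952

0.1952


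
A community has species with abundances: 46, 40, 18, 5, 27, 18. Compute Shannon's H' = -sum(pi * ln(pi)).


Total N = 46 + 40 + 18 + 5 + 27 + 18 = 154
Per-species terms:
  p = 46/154 = 0.298701; ln(p) = -1.208312; p*ln(p) = 0.298701 * (-1.208312) = -0.360924
  p = 40/154 = 0.259740; ln(p) = -1.348074; p*ln(p) = 0.259740 * (-1.348074) = -0.350149
  p = 18/154 = 0.116883; ln(p) = -2.146582; p*ln(p) = 0.116883 * (-2.146582) = -0.250899
  p = 5/154 = 0.032468; ln(p) = -3.427500; p*ln(p) = 0.032468 * (-3.427500) = -0.111284
  p = 27/154 = 0.175325; ln(p) = -1.741114; p*ln(p) = 0.175325 * (-1.741114) = -0.305261
  p = 18/154 = 0.116883; ln(p) = -2.146582; p*ln(p) = 0.116883 * (-2.146582) = -0.250899
sum(p*ln(p)) = (-0.360924) + (-0.350149) + (-0.250899) + (-0.111284) + (-0.305261) + (-0.250899) = -1.629416
H' = -(-1.629416) = 1.629416 ≈ 1.6294

1.6294


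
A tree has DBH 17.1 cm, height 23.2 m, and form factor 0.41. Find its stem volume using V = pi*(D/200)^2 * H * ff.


(D/200)^2 = (17.1/200)^2 = 0.0855^2 = 0.00731025
BA = 3.141593 * 0.00731025 = 0.0229658 m^2
V = 0.0229658 * 23.2 * 0.41 = 0.218451 ≈ 0.218 m^3

0.218 m^3


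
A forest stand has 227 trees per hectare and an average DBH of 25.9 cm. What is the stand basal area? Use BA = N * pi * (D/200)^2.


(D/200)^2 = (25.9/200)^2 = 0.1295^2 = 0.01677025
Individual BA = 3.141593 * 0.01677025 = 0.0526853 m^2
Stand BA = 227 * 0.0526853 = 11.9596 ≈ 11.96 m^2/ha

11.96 m^2/ha


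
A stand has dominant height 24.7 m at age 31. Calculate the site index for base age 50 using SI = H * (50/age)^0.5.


50/31 = 1.61290
(1.61290)^0.5 = 1.27000
SI = 24.7 * 1.27000 = 31.3690 ≈ 31.4 m

31.4 m


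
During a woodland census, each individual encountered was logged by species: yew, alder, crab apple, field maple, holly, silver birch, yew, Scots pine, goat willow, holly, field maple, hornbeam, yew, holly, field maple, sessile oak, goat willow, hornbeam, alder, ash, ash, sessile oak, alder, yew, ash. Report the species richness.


Total individuals logged = 25
Distinct species (count of individuals): yew (4), alder (3), crab apple (1), field maple (3), holly (3), silver birch (1), Scots pine (1), goat willow (2), hornbeam (2), sessile oak (2), ash (3)
Species richness = number of distinct species = 11

11


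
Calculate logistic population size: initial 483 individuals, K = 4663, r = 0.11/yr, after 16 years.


(K - N0)/N0 = (4663 - 483)/483 = 4180/483 = 8.65424
r*t = 0.11 * 16 = 1.76; exp(-1.76) = 0.172045
8.65424 * 0.172045 = 1.48892
1 + 1.48892 = 2.48892
N = 4663 / 2.48892 = 1873.50 ≈ 1874

1874


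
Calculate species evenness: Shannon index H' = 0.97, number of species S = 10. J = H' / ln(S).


ln(10) = 2.30259
J = H' / ln(S) = 0.97 / 2.30259 = 0.421265 ≈ 0.4213

0.4213


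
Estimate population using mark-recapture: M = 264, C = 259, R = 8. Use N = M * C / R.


N = M * C / R = 264 * 259 / 8 = 68376 / 8 = 8547

8547 individuals


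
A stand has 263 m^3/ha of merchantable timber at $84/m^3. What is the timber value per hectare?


Value = 263 * 84 = $22092/ha

$22092/ha


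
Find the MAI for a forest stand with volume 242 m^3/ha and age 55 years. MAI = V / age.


MAI = 242 / 55 = 4.40 m^3/ha/yr

4.40 m^3/ha/yr


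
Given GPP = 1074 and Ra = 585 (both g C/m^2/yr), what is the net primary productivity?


NPP = GPP - Ra = 1074 - 585 = 489 g C/m^2/yr

489 g C/m^2/yr


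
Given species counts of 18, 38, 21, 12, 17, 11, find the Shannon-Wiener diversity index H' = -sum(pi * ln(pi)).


Total N = 18 + 38 + 21 + 12 + 17 + 11 = 117
Per-species terms:
  p = 18/117 = 0.153846; ln(p) = -1.871803; p*ln(p) = 0.153846 * (-1.871803) = -0.287969
  p = 38/117 = 0.324786; ln(p) = -1.124589; p*ln(p) = 0.324786 * (-1.124589) = -0.365251
  p = 21/117 = 0.179487; ln(p) = -1.717652; p*ln(p) = 0.179487 * (-1.717652) = -0.308296
  p = 12/117 = 0.102564; ln(p) = -2.277268; p*ln(p) = 0.102564 * (-2.277268) = -0.233566
  p = 17/117 = 0.145299; ln(p) = -1.928962; p*ln(p) = 0.145299 * (-1.928962) = -0.280276
  p = 11/117 = 0.094017; ln(p) = -2.364280; p*ln(p) = 0.094017 * (-2.364280) = -0.222283
sum(p*ln(p)) = (-0.287969) + (-0.365251) + (-0.308296) + (-0.233566) + (-0.280276) + (-0.222283) = -1.697641
H' = -(-1.697641) = 1.697641 ≈ 1.6976

1.6976


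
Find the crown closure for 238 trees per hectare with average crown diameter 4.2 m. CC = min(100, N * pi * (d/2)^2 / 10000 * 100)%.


(d/2)^2 = (4.2/2)^2 = 2.1^2 = 4.41
Crown area = 3.141593 * 4.41 = 13.8544 m^2
N * area / 10000 * 100 = 238 * 13.8544 / 10000 * 100 = 32.9735
CC = min(100, 32.9735) = 32.9735 ≈ 33.0%

33.0%


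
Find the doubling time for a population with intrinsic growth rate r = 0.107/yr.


td = ln(2) / 0.107 = 0.693147 / 0.107 = 6.47801 ≈ 6.5 years

6.5 years


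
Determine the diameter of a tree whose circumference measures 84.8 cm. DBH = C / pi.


DBH = C / pi = 84.8 / 3.141593 = 26.9927 ≈ 26.99 cm

26.99 cm


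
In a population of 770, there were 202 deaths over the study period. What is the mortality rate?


Mortality rate = 202 / 770 = 0.262338 ≈ 0.2623

0.2623


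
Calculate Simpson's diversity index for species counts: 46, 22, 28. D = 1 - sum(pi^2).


Total N = 46 + 22 + 28 = 96
Per-species terms:
  p = 46/96 = 0.479167; p^2 = 0.479167^2 = 0.229601
  p = 22/96 = 0.229167; p^2 = 0.229167^2 = 0.052518
  p = 28/96 = 0.291667; p^2 = 0.291667^2 = 0.085070
sum(p^2) = 0.229601 + 0.052518 + 0.085070 = 0.367189
D = 1 - 0.367189 = 0.632811 ≈ 0.6328

0.6328


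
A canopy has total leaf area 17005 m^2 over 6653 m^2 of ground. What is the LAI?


LAI = 17005 / 6653 = 2.5560 ≈ 2.56

2.56


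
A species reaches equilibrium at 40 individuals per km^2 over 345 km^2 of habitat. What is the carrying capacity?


K = 40 * 345 = 13800 individuals

13800 individuals


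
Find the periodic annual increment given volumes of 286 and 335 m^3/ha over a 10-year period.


PAI = (V2 - V1) / period = (335 - 286) / 10 = 49 / 10 = 4.90 m^3/ha/yr

4.90 m^3/ha/yr


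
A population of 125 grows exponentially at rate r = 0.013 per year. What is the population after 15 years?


r*t = 0.013 * 15 = 0.195
exp(0.195) = 1.21531
N = 125 * 1.21531 = 151.914 ≈ 152

152


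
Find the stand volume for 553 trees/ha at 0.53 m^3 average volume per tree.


V_stand = 553 * 0.53 = 293.09 ≈ 293.1 m^3/ha

293.1 m^3/ha


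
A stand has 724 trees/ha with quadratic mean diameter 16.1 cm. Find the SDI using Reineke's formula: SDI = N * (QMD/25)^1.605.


QMD/25 = 16.1/25 = 0.644
(0.644)^1.605 = exp(1.605 * ln(0.644)) = exp(1.605 * (-0.440057)) = exp(-0.706291) = 0.493471
SDI = 724 * 0.493471 = 357.273 ≈ 357

357


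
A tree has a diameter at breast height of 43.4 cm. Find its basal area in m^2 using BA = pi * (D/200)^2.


D/200 = 43.4/200 = 0.217 m
(D/200)^2 = 0.217^2 = 0.047089
BA = 3.141593 * 0.047089 = 0.147934 ≈ 0.1479 m^2

0.1479 m^2


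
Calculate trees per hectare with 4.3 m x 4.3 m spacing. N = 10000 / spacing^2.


N = 10000 / 4.3^2 = 10000 / 18.49 = 540.833 ≈ 541 trees/ha

541 trees/ha


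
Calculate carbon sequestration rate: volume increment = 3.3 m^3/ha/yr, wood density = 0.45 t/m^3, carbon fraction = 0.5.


C = 3.3 * 0.45 * 0.5 = 0.7425 ≈ 0.74 t C/ha/yr

0.74 t C/ha/yr


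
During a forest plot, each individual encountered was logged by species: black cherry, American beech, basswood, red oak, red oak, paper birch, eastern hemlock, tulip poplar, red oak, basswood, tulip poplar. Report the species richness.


Total individuals logged = 11
Distinct species (count of individuals): black cherry (1), American beech (1), basswood (2), red oak (3), paper birch (1), eastern hemlock (1), tulip poplar (2)
Species richness = number of distinct species = 7

7


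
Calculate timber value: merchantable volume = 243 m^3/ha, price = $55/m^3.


Value = 243 * 55 = $13365/ha

$13365/ha


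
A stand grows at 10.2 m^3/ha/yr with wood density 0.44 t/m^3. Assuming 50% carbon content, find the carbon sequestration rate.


C = 10.2 * 0.44 * 0.5 = 2.244 ≈ 2.24 t C/ha/yr

2.24 t C/ha/yr


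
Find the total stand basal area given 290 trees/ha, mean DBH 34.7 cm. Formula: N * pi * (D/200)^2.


(D/200)^2 = (34.7/200)^2 = 0.1735^2 = 0.03010225
Individual BA = 3.141593 * 0.03010225 = 0.0945690 m^2
Stand BA = 290 * 0.0945690 = 27.4250 ≈ 27.43 m^2/ha

27.43 m^2/ha


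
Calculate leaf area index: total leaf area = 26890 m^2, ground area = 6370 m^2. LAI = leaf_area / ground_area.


LAI = 26890 / 6370 = 4.2214 ≈ 4.22

4.22


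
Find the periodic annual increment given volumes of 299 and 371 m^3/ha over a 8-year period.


PAI = (V2 - V1) / period = (371 - 299) / 8 = 72 / 8 = 9.00 m^3/ha/yr

9.00 m^3/ha/yr


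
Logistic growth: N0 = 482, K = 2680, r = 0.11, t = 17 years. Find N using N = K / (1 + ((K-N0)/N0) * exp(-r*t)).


(K - N0)/N0 = (2680 - 482)/482 = 2198/482 = 4.56017
r*t = 0.11 * 17 = 1.87; exp(-1.87) = 0.154124
4.56017 * 0.154124 = 0.702832
1 + 0.702832 = 1.70283
N = 2680 / 1.70283 = 1573.85 ≈ 1574

1574


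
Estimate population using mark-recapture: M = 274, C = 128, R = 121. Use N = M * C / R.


N = M * C / R = 274 * 128 / 121 = 35072 / 121 = 289.85 ≈ 290

290 individuals


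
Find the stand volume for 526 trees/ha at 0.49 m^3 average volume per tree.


V_stand = 526 * 0.49 = 257.74 ≈ 257.7 m^3/ha

257.7 m^3/ha


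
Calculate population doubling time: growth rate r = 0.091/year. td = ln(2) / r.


td = ln(2) / 0.091 = 0.693147 / 0.091 = 7.61700 ≈ 7.6 years

7.6 years


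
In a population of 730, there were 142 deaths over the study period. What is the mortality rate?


Mortality rate = 142 / 730 = 0.194521 ≈ 0.1945

0.1945


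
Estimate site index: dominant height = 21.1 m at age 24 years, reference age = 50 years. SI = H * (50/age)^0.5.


50/24 = 2.08333
(2.08333)^0.5 = 1.44337
SI = 21.1 * 1.44337 = 30.4551 ≈ 30.5 m

30.5 m


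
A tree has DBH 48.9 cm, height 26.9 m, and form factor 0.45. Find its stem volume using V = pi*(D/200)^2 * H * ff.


(D/200)^2 = (48.9/200)^2 = 0.2445^2 = 0.05978025
BA = 3.141593 * 0.05978025 = 0.187805 m^2
V = 0.187805 * 26.9 * 0.45 = 2.27338 ≈ 2.273 m^3

2.273 m^3


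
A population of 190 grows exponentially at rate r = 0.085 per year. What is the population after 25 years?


r*t = 0.085 * 25 = 2.125
exp(2.125) = 8.37290
N = 190 * 8.37290 = 1590.85 ≈ 1591

1591


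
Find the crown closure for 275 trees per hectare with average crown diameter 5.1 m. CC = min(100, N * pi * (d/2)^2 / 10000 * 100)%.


(d/2)^2 = (5.1/2)^2 = 2.55^2 = 6.5025
Crown area = 3.141593 * 6.5025 = 20.4282 m^2
N * area / 10000 * 100 = 275 * 20.4282 / 10000 * 100 = 56.1776
CC = min(100, 56.1776) = 56.1776 ≈ 56.2%

56.2%


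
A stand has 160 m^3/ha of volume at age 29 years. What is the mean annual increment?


MAI = 160 / 29 = 5.5172 ≈ 5.52 m^3/ha/yr

5.52 m^3/ha/yr


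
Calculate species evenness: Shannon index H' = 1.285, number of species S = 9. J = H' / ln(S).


ln(9) = 2.19722
J = H' / ln(S) = 1.285 / 2.19722 = 0.584830 ≈ 0.5848

0.5848


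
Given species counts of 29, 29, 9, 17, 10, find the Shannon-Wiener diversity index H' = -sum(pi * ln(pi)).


Total N = 29 + 29 + 9 + 17 + 10 = 94
Per-species terms:
  p = 29/94 = 0.308511; ln(p) = -1.175998; p*ln(p) = 0.308511 * (-1.175998) = -0.362808
  p = 29/94 = 0.308511; ln(p) = -1.175998; p*ln(p) = 0.308511 * (-1.175998) = -0.362808
  p = 9/94 = 0.095745; ln(p) = -2.346067; p*ln(p) = 0.095745 * (-2.346067) = -0.224624
  p = 17/94 = 0.180851; ln(p) = -1.710082; p*ln(p) = 0.180851 * (-1.710082) = -0.309270
  p = 10/94 = 0.106383; ln(p) = -2.240709; p*ln(p) = 0.106383 * (-2.240709) = -0.238373
sum(p*ln(p)) = (-0.362808) + (-0.362808) + (-0.224624) + (-0.309270) + (-0.238373) = -1.497883
H' = -(-1.497883) = 1.497883 ≈ 1.4979

1.4979


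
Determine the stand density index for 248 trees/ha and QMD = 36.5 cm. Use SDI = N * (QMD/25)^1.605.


QMD/25 = 36.5/25 = 1.46
(1.46)^1.605 = exp(1.605 * ln(1.46)) = exp(1.605 * 0.378436) = exp(0.607390) = 1.83563
SDI = 248 * 1.83563 = 455.236 ≈ 455

455


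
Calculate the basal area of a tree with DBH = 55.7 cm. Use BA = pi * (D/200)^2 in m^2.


D/200 = 55.7/200 = 0.2785 m
(D/200)^2 = 0.2785^2 = 0.07756225
BA = 3.141593 * 0.07756225 = 0.243669 ≈ 0.2437 m^2

0.2437 m^2


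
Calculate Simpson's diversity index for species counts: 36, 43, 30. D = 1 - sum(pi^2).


Total N = 36 + 43 + 30 = 109
Per-species terms:
  p = 36/109 = 0.330275; p^2 = 0.330275^2 = 0.109082
  p = 43/109 = 0.394495; p^2 = 0.394495^2 = 0.155626
  p = 30/109 = 0.275229; p^2 = 0.275229^2 = 0.075751
sum(p^2) = 0.109082 + 0.155626 + 0.075751 = 0.340459
D = 1 - 0.340459 = 0.659541 ≈ 0.6595

0.6595


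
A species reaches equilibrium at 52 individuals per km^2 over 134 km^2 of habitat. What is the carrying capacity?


K = 52 * 134 = 6968 individuals

6968 individuals


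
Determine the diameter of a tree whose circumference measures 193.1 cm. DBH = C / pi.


DBH = C / pi = 193.1 / 3.141593 = 61.4656 ≈ 61.47 cm

61.47 cm


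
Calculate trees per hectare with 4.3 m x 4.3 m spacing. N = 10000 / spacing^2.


N = 10000 / 4.3^2 = 10000 / 18.49 = 540.833 ≈ 541 trees/ha

541 trees/ha


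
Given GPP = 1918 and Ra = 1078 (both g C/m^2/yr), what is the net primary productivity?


NPP = GPP - Ra = 1918 - 1078 = 840 g C/m^2/yr

840 g C/m^2/yr


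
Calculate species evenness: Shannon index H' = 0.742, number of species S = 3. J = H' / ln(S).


ln(3) = 1.09861
J = H' / ln(S) = 0.742 / 1.09861 = 0.675399 ≈ 0.6754

0.6754


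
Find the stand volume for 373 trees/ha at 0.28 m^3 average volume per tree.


V_stand = 373 * 0.28 = 104.44 ≈ 104.4 m^3/ha

104.4 m^3/ha


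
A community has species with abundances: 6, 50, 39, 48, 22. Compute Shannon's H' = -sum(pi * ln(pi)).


Total N = 6 + 50 + 39 + 48 + 22 = 165
Per-species terms:
  p = 6/165 = 0.036364; ln(p) = -3.314176; p*ln(p) = 0.036364 * (-3.314176) = -0.120517
  p = 50/165 = 0.303030; ln(p) = -1.193923; p*ln(p) = 0.303030 * (-1.193923) = -0.361794
  p = 39/165 = 0.236364; ln(p) = -1.442382; p*ln(p) = 0.236364 * (-1.442382) = -0.340927
  p = 48/165 = 0.290909; ln(p) = -1.234745; p*ln(p) = 0.290909 * (-1.234745) = -0.359198
  p = 22/165 = 0.133333; ln(p) = -2.014906; p*ln(p) = 0.133333 * (-2.014906) = -0.268653
sum(p*ln(p)) = (-0.120517) + (-0.361794) + (-0.340927) + (-0.359198) + (-0.268653) = -1.451089
H' = -(-1.451089) = 1.451089 ≈ 1.4511

1.4511


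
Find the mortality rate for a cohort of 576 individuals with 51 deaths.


Mortality rate = 51 / 576 = 0.088542 ≈ 0.0885

0.0885


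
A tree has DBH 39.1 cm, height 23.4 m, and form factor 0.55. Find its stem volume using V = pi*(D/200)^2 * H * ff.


(D/200)^2 = (39.1/200)^2 = 0.1955^2 = 0.03822025
BA = 3.141593 * 0.03822025 = 0.120072 m^2
V = 0.120072 * 23.4 * 0.55 = 1.54533 ≈ 1.545 m^3

1.545 m^3


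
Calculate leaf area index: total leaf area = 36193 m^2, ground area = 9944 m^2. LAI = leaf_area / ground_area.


LAI = 36193 / 9944 = 3.6397 ≈ 3.64

3.64


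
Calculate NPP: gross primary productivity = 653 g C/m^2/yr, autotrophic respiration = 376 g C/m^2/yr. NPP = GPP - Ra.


NPP = GPP - Ra = 653 - 376 = 277 g C/m^2/yr

277 g C/m^2/yr


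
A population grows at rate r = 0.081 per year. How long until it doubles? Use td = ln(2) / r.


td = ln(2) / 0.081 = 0.693147 / 0.081 = 8.55737 ≈ 8.6 years

8.6 years


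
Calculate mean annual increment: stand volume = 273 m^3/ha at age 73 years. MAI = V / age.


MAI = 273 / 73 = 3.7397 ≈ 3.74 m^3/ha/yr

3.74 m^3/ha/yr


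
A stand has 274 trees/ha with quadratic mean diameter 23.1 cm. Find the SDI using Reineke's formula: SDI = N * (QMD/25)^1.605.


QMD/25 = 23.1/25 = 0.924
(0.924)^1.605 = exp(1.605 * ln(0.924)) = exp(1.605 * (-0.0790432)) = exp(-0.126864) = 0.880853
SDI = 274 * 0.880853 = 241.354 ≈ 241

241


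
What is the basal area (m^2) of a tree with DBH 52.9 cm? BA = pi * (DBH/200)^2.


D/200 = 52.9/200 = 0.2645 m
(D/200)^2 = 0.2645^2 = 0.06996025
BA = 3.141593 * 0.06996025 = 0.219787 ≈ 0.2198 m^2

0.2198 m^2


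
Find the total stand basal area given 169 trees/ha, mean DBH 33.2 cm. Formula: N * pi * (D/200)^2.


(D/200)^2 = (33.2/200)^2 = 0.166^2 = 0.027556
Individual BA = 3.141593 * 0.027556 = 0.0865697 m^2
Stand BA = 169 * 0.0865697 = 14.6303 ≈ 14.63 m^2/ha

14.63 m^2/ha


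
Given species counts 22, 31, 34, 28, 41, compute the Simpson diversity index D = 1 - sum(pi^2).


Total N = 22 + 31 + 34 + 28 + 41 = 156
Per-species terms:
  p = 22/156 = 0.141026; p^2 = 0.141026^2 = 0.019888
  p = 31/156 = 0.198718; p^2 = 0.198718^2 = 0.039489
  p = 34/156 = 0.217949; p^2 = 0.217949^2 = 0.047502
  p = 28/156 = 0.179487; p^2 = 0.179487^2 = 0.032216
  p = 41/156 = 0.262821; p^2 = 0.262821^2 = 0.069075
sum(p^2) = 0.019888 + 0.039489 + 0.047502 + 0.032216 + 0.069075 = 0.208170
D = 1 - 0.208170 = 0.791830 ≈ 0.7918

0.7918


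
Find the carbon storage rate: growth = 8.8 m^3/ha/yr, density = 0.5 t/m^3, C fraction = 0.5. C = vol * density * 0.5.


C = 8.8 * 0.5 * 0.5 = 2.20 t C/ha/yr

2.20 t C/ha/yr


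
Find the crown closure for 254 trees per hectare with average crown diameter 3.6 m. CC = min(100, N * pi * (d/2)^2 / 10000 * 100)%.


(d/2)^2 = (3.6/2)^2 = 1.8^2 = 3.24
Crown area = 3.141593 * 3.24 = 10.1788 m^2
N * area / 10000 * 100 = 254 * 10.1788 / 10000 * 100 = 25.8542
CC = min(100, 25.8542) = 25.8542 ≈ 25.9%

25.9%


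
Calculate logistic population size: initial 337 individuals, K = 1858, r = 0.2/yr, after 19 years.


(K - N0)/N0 = (1858 - 337)/337 = 1521/337 = 4.51335
r*t = 0.2 * 19 = 3.8; exp(-3.8) = 0.0223708
4.51335 * 0.0223708 = 0.100967
1 + 0.100967 = 1.10097
N = 1858 / 1.10097 = 1687.60 ≈ 1688

1688


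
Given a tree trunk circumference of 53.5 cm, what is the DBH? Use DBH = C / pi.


DBH = C / pi = 53.5 / 3.141593 = 17.0296 ≈ 17.03 cm

17.03 cm


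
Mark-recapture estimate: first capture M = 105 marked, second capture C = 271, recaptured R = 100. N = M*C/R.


N = M * C / R = 105 * 271 / 100 = 28455 / 100 = 284.55 ≈ 285

285 individuals


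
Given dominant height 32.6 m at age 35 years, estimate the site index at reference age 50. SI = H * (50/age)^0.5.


50/35 = 1.42857
(1.42857)^0.5 = 1.19523
SI = 32.6 * 1.19523 = 38.9645 ≈ 39.0 m

39.0 m


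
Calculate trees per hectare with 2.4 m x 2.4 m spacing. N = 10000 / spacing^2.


N = 10000 / 2.4^2 = 10000 / 5.76 = 1736.11 ≈ 1736 trees/ha

1736 trees/ha


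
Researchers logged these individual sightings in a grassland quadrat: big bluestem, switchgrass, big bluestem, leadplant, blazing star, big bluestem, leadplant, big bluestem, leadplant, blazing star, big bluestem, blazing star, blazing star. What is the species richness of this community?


Total individuals logged = 13
Distinct species (count of individuals): big bluestem (5), switchgrass (1), leadplant (3), blazing star (4)
Species richness = number of distinct species = 4

4


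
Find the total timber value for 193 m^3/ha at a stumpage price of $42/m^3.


Value = 193 * 42 = $8106/ha

$8106/ha


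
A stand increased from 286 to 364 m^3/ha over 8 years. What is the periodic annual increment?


PAI = (V2 - V1) / period = (364 - 286) / 8 = 78 / 8 = 9.75 m^3/ha/yr

9.75 m^3/ha/yr


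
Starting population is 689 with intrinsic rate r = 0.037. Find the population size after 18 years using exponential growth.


r*t = 0.037 * 18 = 0.666
exp(0.666) = 1.94644
N = 689 * 1.94644 = 1341.10 ≈ 1341

1341


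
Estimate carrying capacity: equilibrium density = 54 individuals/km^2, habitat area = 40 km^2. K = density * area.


K = 54 * 40 = 2160 individuals

2160 individuals


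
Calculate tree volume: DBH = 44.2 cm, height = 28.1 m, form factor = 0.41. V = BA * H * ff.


(D/200)^2 = (44.2/200)^2 = 0.221^2 = 0.048841
BA = 3.141593 * 0.048841 = 0.153439 m^2
V = 0.153439 * 28.1 * 0.41 = 1.76777 ≈ 1.768 m^3

1.768 m^3


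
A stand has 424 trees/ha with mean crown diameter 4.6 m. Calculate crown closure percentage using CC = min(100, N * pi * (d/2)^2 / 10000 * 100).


(d/2)^2 = (4.6/2)^2 = 2.3^2 = 5.29
Crown area = 3.141593 * 5.29 = 16.6190 m^2
N * area / 10000 * 100 = 424 * 16.6190 / 10000 * 100 = 70.4646
CC = min(100, 70.4646) = 70.4646 ≈ 70.5%

70.5%


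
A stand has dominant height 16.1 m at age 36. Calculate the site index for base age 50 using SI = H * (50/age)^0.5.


50/36 = 1.38889
(1.38889)^0.5 = 1.17851
SI = 16.1 * 1.17851 = 18.9740 ≈ 19.0 m

19.0 m


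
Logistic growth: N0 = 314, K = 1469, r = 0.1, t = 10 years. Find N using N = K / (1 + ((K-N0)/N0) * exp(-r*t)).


(K - N0)/N0 = (1469 - 314)/314 = 1155/314 = 3.67834
r*t = 0.1 * 10 = 1; exp(-1) = 0.367879
3.67834 * 0.367879 = 1.35318
1 + 1.35318 = 2.35318
N = 1469 / 2.35318 = 624.262 ≈ 624

624


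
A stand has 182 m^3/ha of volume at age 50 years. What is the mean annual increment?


MAI = 182 / 50 = 3.64 m^3/ha/yr

3.64 m^3/ha/yr


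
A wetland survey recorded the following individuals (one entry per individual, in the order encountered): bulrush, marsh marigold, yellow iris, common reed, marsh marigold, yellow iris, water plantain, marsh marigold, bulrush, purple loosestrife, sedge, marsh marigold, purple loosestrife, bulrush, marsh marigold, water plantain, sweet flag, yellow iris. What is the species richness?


Total individuals logged = 18
Distinct species (count of individuals): bulrush (3), marsh marigold (5), yellow iris (3), common reed (1), water plantain (2), purple loosestrife (2), sedge (1), sweet flag (1)
Species richness = number of distinct species = 8

8


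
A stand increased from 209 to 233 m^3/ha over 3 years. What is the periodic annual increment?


PAI = (V2 - V1) / period = (233 - 209) / 3 = 24 / 3 = 8.00 m^3/ha/yr

8.00 m^3/ha/yr


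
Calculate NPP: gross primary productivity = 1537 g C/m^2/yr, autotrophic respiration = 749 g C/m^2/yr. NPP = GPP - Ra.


NPP = GPP - Ra = 1537 - 749 = 788 g C/m^2/yr

788 g C/m^2/yr


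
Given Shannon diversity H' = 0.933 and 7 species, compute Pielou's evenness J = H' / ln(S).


ln(7) = 1.94591
J = H' / ln(S) = 0.933 / 1.94591 = 0.479467 ≈ 0.4795

0.4795


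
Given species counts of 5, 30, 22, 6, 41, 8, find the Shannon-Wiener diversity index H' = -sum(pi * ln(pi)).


Total N = 5 + 30 + 22 + 6 + 41 + 8 = 112
Per-species terms:
  p = 5/112 = 0.044643; ln(p) = -3.109058; p*ln(p) = 0.044643 * (-3.109058) = -0.138798
  p = 30/112 = 0.267857; ln(p) = -1.317302; p*ln(p) = 0.267857 * (-1.317302) = -0.352849
  p = 22/112 = 0.196429; ln(p) = -1.627454; p*ln(p) = 0.196429 * (-1.627454) = -0.319679
  p = 6/112 = 0.053571; ln(p) = -2.926747; p*ln(p) = 0.053571 * (-2.926747) = -0.156789
  p = 41/112 = 0.366071; ln(p) = -1.004928; p*ln(p) = 0.366071 * (-1.004928) = -0.367875
  p = 8/112 = 0.071429; ln(p) = -2.639051; p*ln(p) = 0.071429 * (-2.639051) = -0.188505
sum(p*ln(p)) = (-0.138798) + (-0.352849) + (-0.319679) + (-0.156789) + (-0.367875) + (-0.188505) = -1.524495
H' = -(-1.524495) = 1.524495 ≈ 1.5245

1.5245


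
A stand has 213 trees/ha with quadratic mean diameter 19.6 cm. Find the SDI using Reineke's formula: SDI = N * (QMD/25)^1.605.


QMD/25 = 19.6/25 = 0.784
(0.784)^1.605 = exp(1.605 * ln(0.784)) = exp(1.605 * (-0.243346)) = exp(-0.390570) = 0.676671
SDI = 213 * 0.676671 = 144.131 ≈ 144

144


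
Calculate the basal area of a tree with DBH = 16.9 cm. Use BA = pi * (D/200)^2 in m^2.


D/200 = 16.9/200 = 0.0845 m
(D/200)^2 = 0.0845^2 = 0.00714025
BA = 3.141593 * 0.00714025 = 0.0224318 ≈ 0.0224 m^2

0.0224 m^2


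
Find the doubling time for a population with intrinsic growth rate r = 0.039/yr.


td = ln(2) / 0.039 = 0.693147 / 0.039 = 17.7730 ≈ 17.8 years

17.8 years


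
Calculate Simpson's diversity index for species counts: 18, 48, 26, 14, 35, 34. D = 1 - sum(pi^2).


Total N = 18 + 48 + 26 + 14 + 35 + 34 = 175
Per-species terms:
  p = 18/175 = 0.102857; p^2 = 0.102857^2 = 0.010580
  p = 48/175 = 0.274286; p^2 = 0.274286^2 = 0.075233
  p = 26/175 = 0.148571; p^2 = 0.148571^2 = 0.022073
  p = 14/175 = 0.080000; p^2 = 0.080000^2 = 0.006400
  p = 35/175 = 0.200000; p^2 = 0.200000^2 = 0.040000
  p = 34/175 = 0.194286; p^2 = 0.194286^2 = 0.037747
sum(p^2) = 0.010580 + 0.075233 + 0.022073 + 0.006400 + 0.040000 + 0.037747 = 0.192033
D = 1 - 0.192033 = 0.807967 ≈ 0.8080

0.8080


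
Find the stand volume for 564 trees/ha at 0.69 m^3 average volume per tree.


V_stand = 564 * 0.69 = 389.16 ≈ 389.2 m^3/ha

389.2 m^3/ha


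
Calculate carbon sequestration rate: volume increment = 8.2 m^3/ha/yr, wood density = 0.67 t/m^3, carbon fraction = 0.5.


C = 8.2 * 0.67 * 0.5 = 2.747 ≈ 2.75 t C/ha/yr

2.75 t C/ha/yr


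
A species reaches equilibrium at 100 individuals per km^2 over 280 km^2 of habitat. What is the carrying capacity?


K = 100 * 280 = 28000 individuals

28000 individuals


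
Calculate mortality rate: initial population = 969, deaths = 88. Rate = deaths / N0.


Mortality rate = 88 / 969 = 0.090815 ≈ 0.0908

0.0908


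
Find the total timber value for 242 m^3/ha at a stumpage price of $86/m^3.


Value = 242 * 86 = $20812/ha

$20812/ha


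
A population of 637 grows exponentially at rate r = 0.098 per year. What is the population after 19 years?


r*t = 0.098 * 19 = 1.862
exp(1.862) = 6.43660
N = 637 * 6.43660 = 4100.11 ≈ 4100

4100


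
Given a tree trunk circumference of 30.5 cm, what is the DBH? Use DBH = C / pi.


DBH = C / pi = 30.5 / 3.141593 = 9.70845 ≈ 9.71 cm

9.71 cm


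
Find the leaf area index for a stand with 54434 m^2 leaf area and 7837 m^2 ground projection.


LAI = 54434 / 7837 = 6.9458 ≈ 6.95

6.95


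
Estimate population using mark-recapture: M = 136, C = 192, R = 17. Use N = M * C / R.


N = M * C / R = 136 * 192 / 17 = 26112 / 17 = 1536

1536 individuals


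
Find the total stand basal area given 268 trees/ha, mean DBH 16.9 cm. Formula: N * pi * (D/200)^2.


(D/200)^2 = (16.9/200)^2 = 0.0845^2 = 0.00714025
Individual BA = 3.141593 * 0.00714025 = 0.0224318 m^2
Stand BA = 268 * 0.0224318 = 6.01172 ≈ 6.01 m^2/ha

6.01 m^2/ha


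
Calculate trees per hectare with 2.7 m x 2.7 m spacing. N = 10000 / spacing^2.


N = 10000 / 2.7^2 = 10000 / 7.29 = 1371.74 ≈ 1372 trees/ha

1372 trees/ha


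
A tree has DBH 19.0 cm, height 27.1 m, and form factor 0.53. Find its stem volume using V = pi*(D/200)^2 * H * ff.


(D/200)^2 = (19.0/200)^2 = 0.095^2 = 0.009025
BA = 3.141593 * 0.009025 = 0.0283529 m^2
V = 0.0283529 * 27.1 * 0.53 = 0.407233 ≈ 0.407 m^3

0.407 m^3


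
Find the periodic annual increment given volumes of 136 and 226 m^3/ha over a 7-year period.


PAI = (V2 - V1) / period = (226 - 136) / 7 = 90 / 7 = 12.8571 ≈ 12.86 m^3/ha/yr

12.86 m^3/ha/yr


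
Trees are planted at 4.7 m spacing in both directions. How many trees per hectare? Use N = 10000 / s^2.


N = 10000 / 4.7^2 = 10000 / 22.09 = 452.694 ≈ 453 trees/ha

453 trees/ha


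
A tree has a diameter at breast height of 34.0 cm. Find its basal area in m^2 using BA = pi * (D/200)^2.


D/200 = 34.0/200 = 0.17 m
(D/200)^2 = 0.17^2 = 0.0289
BA = 3.141593 * 0.0289 = 0.0907920 ≈ 0.0908 m^2

0.0908 m^2


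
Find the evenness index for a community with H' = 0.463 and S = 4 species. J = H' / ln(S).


ln(4) = 1.38629
J = H' / ln(S) = 0.463 / 1.38629 = 0.333985 ≈ 0.3340

0.3340


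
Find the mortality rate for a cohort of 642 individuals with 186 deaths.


Mortality rate = 186 / 642 = 0.289720 ≈ 0.2897

0.2897


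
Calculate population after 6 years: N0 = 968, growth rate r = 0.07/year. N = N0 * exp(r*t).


r*t = 0.07 * 6 = 0.42
exp(0.42) = 1.52196
N = 968 * 1.52196 = 1473.26 ≈ 1473

1473


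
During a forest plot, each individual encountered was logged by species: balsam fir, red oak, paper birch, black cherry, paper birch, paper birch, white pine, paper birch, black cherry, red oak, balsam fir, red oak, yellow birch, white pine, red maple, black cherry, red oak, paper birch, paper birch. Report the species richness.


Total individuals logged = 19
Distinct species (count of individuals): balsam fir (2), red oak (4), paper birch (6), black cherry (3), white pine (2), yellow birch (1), red maple (1)
Species richness = number of distinct species = 7

7


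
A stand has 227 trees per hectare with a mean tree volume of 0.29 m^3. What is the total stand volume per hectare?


V_stand = 227 * 0.29 = 65.83 ≈ 65.8 m^3/ha

65.8 m^3/ha


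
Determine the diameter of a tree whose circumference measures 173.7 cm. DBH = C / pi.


DBH = C / pi = 173.7 / 3.141593 = 55.2904 ≈ 55.29 cm

55.29 cm


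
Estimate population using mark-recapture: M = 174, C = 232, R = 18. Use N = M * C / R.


N = M * C / R = 174 * 232 / 18 = 40368 / 18 = 2242.67 ≈ 2243

2243 individuals


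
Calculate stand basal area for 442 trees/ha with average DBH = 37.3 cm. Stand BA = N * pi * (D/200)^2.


(D/200)^2 = (37.3/200)^2 = 0.1865^2 = 0.03478225
Individual BA = 3.141593 * 0.03478225 = 0.109272 m^2
Stand BA = 442 * 0.109272 = 48.2982 ≈ 48.30 m^2/ha

48.30 m^2/ha


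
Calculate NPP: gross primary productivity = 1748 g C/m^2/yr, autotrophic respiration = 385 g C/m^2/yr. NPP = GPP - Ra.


NPP = GPP - Ra = 1748 - 385 = 1363 g C/m^2/yr

1363 g C/m^2/yr


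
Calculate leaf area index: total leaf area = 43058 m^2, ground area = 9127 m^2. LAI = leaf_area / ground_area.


LAI = 43058 / 9127 = 4.7177 ≈ 4.72

4.72


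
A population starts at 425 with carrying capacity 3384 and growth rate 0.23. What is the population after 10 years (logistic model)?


(K - N0)/N0 = (3384 - 425)/425 = 2959/425 = 6.96235
r*t = 0.23 * 10 = 2.3; exp(-2.3) = 0.100259
6.96235 * 0.100259 = 0.698038
1 + 0.698038 = 1.69804
N = 3384 / 1.69804 = 1992.89 ≈ 1993

1993


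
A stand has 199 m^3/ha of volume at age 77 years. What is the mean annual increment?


MAI = 199 / 77 = 2.5844 ≈ 2.58 m^3/ha/yr

2.58 m^3/ha/yr


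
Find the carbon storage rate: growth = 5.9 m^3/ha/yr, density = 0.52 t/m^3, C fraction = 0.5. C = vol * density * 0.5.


C = 5.9 * 0.52 * 0.5 = 1.534 ≈ 1.53 t C/ha/yr

1.53 t C/ha/yr


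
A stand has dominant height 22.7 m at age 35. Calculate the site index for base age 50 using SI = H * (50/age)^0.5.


50/35 = 1.42857
(1.42857)^0.5 = 1.19523
SI = 22.7 * 1.19523 = 27.1317 ≈ 27.1 m

27.1 m


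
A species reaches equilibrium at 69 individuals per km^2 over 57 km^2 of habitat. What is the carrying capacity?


K = 69 * 57 = 3933 individuals

3933 individuals


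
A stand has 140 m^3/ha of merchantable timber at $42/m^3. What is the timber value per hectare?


Value = 140 * 42 = $5880/ha

$5880/ha


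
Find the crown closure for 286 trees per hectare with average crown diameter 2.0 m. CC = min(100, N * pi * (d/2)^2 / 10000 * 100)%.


(d/2)^2 = (2.0/2)^2 = 1^2 = 1
Crown area = 3.141593 * 1 = 3.14159 m^2
N * area / 10000 * 100 = 286 * 3.14159 / 10000 * 100 = 8.98495
CC = min(100, 8.98495) = 8.98495 ≈ 9.0%

9.0%


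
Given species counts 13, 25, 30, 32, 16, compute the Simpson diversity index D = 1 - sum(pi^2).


Total N = 13 + 25 + 30 + 32 + 16 = 116
Per-species terms:
  p = 13/116 = 0.112069; p^2 = 0.112069^2 = 0.012559
  p = 25/116 = 0.215517; p^2 = 0.215517^2 = 0.046448
  p = 30/116 = 0.258621; p^2 = 0.258621^2 = 0.066885
  p = 32/116 = 0.275862; p^2 = 0.275862^2 = 0.076100
  p = 16/116 = 0.137931; p^2 = 0.137931^2 = 0.019025
sum(p^2) = 0.012559 + 0.046448 + 0.066885 + 0.076100 + 0.019025 = 0.221017
D = 1 - 0.221017 = 0.778983 ≈ 0.7790

0.7790


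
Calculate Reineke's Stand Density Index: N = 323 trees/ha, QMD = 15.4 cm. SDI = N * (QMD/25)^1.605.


QMD/25 = 15.4/25 = 0.616
(0.616)^1.605 = exp(1.605 * ln(0.616)) = exp(1.605 * (-0.484508)) = exp(-0.777635) = 0.459491
SDI = 323 * 0.459491 = 148.416 ≈ 148

148


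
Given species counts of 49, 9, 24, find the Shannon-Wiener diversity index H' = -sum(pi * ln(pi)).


Total N = 49 + 9 + 24 = 82
Per-species terms:
  p = 49/82 = 0.597561; ln(p) = -0.514899; p*ln(p) = 0.597561 * (-0.514899) = -0.307684
  p = 9/82 = 0.109756; ln(p) = -2.209496; p*ln(p) = 0.109756 * (-2.209496) = -0.242505
  p = 24/82 = 0.292683; ln(p) = -1.228665; p*ln(p) = 0.292683 * (-1.228665) = -0.359609
sum(p*ln(p)) = (-0.307684) + (-0.242505) + (-0.359609) = -0.909798
H' = -(-0.909798) = 0.909798 ≈ 0.9098

0.9098


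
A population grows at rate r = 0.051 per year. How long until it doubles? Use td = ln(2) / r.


td = ln(2) / 0.051 = 0.693147 / 0.051 = 13.5911 ≈ 13.6 years

13.6 years


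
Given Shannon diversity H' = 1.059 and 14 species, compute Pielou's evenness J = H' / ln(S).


ln(14) = 2.63906
J = H' / ln(S) = 1.059 / 2.63906 = 0.401279 ≈ 0.4013

0.4013


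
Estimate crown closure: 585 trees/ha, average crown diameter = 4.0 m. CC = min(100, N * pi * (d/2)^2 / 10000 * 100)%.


(d/2)^2 = (4.0/2)^2 = 2^2 = 4
Crown area = 3.141593 * 4 = 12.5664 m^2
N * area / 10000 * 100 = 585 * 12.5664 / 10000 * 100 = 73.5134
CC = min(100, 73.5134) = 73.5134 ≈ 73.5%

73.5%


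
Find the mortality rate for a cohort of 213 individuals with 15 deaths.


Mortality rate = 15 / 213 = 0.070423 ≈ 0.0704

0.0704


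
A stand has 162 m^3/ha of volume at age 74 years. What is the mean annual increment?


MAI = 162 / 74 = 2.1892 ≈ 2.19 m^3/ha/yr

2.19 m^3/ha/yr


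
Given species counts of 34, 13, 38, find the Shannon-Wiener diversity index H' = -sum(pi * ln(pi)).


Total N = 34 + 13 + 38 = 85
Per-species terms:
  p = 34/85 = 0.400000; ln(p) = -0.916291; p*ln(p) = 0.400000 * (-0.916291) = -0.366516
  p = 13/85 = 0.152941; ln(p) = -1.877703; p*ln(p) = 0.152941 * (-1.877703) = -0.287178
  p = 38/85 = 0.447059; ln(p) = -0.805065; p*ln(p) = 0.447059 * (-0.805065) = -0.359912
sum(p*ln(p)) = (-0.366516) + (-0.287178) + (-0.359912) = -1.013606
H' = -(-1.013606) = 1.013606 ≈ 1.0136

1.0136


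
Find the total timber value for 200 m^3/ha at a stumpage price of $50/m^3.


Value = 200 * 50 = $10000/ha

$10000/ha


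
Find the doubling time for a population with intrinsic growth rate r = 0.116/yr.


td = ln(2) / 0.116 = 0.693147 / 0.116 = 5.97541 ≈ 6.0 years

6.0 years


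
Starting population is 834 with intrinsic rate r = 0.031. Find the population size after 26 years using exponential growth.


r*t = 0.031 * 26 = 0.806
exp(0.806) = 2.23893
N = 834 * 2.23893 = 1867.27 ≈ 1867

1867


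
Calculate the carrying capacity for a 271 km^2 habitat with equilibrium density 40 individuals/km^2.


K = 40 * 271 = 10840 individuals

10840 individuals


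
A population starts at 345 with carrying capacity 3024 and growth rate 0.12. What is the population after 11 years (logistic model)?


(K - N0)/N0 = (3024 - 345)/345 = 2679/345 = 7.76522
r*t = 0.12 * 11 = 1.32; exp(-1.32) = 0.267135
7.76522 * 0.267135 = 2.07436
1 + 2.07436 = 3.07436
N = 3024 / 3.07436 = 983.619 ≈ 984

984


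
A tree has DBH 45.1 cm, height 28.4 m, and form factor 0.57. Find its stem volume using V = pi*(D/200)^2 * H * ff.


(D/200)^2 = (45.1/200)^2 = 0.2255^2 = 0.05085025
BA = 3.141593 * 0.05085025 = 0.159751 m^2
V = 0.159751 * 28.4 * 0.57 = 2.58605 ≈ 2.586 m^3

2.586 m^3


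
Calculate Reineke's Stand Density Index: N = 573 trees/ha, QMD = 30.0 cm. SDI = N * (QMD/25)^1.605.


QMD/25 = 30.0/25 = 1.2
(1.2)^1.605 = exp(1.605 * ln(1.2)) = exp(1.605 * 0.182322) = exp(0.292627) = 1.33994
SDI = 573 * 1.33994 = 767.786 ≈ 768

768


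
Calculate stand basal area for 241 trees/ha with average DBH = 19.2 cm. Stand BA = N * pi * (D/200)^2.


(D/200)^2 = (19.2/200)^2 = 0.096^2 = 0.009216
Individual BA = 3.141593 * 0.009216 = 0.0289529 m^2
Stand BA = 241 * 0.0289529 = 6.97765 ≈ 6.98 m^2/ha

6.98 m^2/ha


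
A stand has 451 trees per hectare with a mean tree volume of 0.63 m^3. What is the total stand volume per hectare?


V_stand = 451 * 0.63 = 284.13 ≈ 284.1 m^3/ha

284.1 m^3/ha
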